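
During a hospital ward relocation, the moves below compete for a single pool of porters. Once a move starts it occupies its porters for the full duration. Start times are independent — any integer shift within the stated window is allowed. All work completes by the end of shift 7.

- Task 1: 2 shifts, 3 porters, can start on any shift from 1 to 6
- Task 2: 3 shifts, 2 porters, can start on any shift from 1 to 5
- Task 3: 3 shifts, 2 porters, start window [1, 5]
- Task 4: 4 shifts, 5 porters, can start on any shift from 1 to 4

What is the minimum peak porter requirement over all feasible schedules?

Early-start (Task 1@1, Task 2@1, Task 3@1, Task 4@1) gives peak 12: s1:12  s2:12  s3:9  s4:5  s5:0  s6:0  s7:0.
Shift Task 4→4.
Schedule Task 1@1, Task 2@1, Task 3@1, Task 4@4: s1:7  s2:7  s3:4  s4:5  s5:5  s6:5  s7:5 — peak 7.

7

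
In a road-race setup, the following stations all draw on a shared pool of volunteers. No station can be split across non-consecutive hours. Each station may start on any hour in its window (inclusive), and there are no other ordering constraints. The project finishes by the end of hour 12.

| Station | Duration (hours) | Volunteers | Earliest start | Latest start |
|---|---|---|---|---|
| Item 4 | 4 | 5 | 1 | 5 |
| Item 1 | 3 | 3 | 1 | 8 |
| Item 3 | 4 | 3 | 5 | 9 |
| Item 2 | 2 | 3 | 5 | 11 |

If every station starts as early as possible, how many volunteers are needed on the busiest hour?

Early-start schedule: Item 4@1, Item 1@1, Item 3@5, Item 2@5.
Load per hour: hour 1: 8, hour 2: 8, hour 3: 8, hour 4: 5, hour 5: 6, hour 6: 6, hour 7: 3, hour 8: 3, hour 9: 0, hour 10: 0, hour 11: 0, hour 12: 0.
Peak is 8.

8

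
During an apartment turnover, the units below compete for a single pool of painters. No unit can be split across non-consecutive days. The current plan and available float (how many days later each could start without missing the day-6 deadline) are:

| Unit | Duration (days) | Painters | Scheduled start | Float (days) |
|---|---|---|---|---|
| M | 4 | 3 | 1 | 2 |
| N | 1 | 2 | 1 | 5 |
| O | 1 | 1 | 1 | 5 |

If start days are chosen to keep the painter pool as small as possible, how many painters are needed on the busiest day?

Early-start (M@1, N@1, O@1) gives peak 6: d1:6  d2:3  d3:3  d4:3  d5:0  d6:0.
Shift N→5, O→5.
Schedule M@1, N@5, O@5: d1:3  d2:3  d3:3  d4:3  d5:3  d6:0 — peak 3.
Total painter-days = 15 over 6 days ⇒ peak ≥ ⌈15/6⌉ = 3, so 3 is optimal.

3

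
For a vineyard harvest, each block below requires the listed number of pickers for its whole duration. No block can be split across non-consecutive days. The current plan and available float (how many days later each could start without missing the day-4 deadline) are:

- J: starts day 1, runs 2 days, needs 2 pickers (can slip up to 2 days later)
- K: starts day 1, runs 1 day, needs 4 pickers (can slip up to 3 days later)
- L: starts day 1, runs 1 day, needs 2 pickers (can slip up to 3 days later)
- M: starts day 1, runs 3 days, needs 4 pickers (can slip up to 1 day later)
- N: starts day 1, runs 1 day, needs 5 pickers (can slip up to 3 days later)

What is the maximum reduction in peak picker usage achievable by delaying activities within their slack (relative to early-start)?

9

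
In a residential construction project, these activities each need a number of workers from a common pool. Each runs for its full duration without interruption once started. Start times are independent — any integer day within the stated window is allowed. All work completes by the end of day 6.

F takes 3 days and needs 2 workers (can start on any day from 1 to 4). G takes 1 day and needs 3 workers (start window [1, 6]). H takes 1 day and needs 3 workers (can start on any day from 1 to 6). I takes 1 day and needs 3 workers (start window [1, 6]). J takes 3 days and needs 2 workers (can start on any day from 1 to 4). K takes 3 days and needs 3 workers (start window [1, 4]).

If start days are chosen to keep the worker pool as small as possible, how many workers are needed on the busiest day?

Early-start (F@1, G@1, H@1, I@1, J@1, K@1) gives peak 16: d1:16  d2:7  d3:7  d4:0  d5:0  d6:0.
Shift H→2, I→3, J→4, K→4.
Schedule F@1, G@1, H@2, I@3, J@4, K@4: d1:5  d2:5  d3:5  d4:5  d5:5  d6:5 — peak 5.
Total worker-days = 30 over 6 days ⇒ peak ≥ ⌈30/6⌉ = 5, so 5 is optimal.

5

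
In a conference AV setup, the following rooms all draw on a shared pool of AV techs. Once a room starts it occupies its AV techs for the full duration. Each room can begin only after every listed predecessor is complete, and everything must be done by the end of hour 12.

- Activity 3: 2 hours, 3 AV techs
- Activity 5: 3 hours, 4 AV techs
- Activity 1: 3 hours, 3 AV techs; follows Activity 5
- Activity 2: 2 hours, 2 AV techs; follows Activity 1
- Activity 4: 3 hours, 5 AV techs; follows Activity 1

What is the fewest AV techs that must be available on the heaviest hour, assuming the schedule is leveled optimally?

Early-start (Activity 3@1, Activity 5@1, Activity 1@4, Activity 2@7, Activity 4@7) gives peak 7: h1:7  h2:7  h3:4  h4:3  h5:3  h6:3  h7:7  h8:7  h9:5  h10:0  h11:0  h12:0.
Shift Activity 3→7, Activity 4→9.
Schedule Activity 3@7, Activity 5@1, Activity 1@4, Activity 2@7, Activity 4@9: h1:4  h2:4  h3:4  h4:3  h5:3  h6:3  h7:5  h8:5  h9:5  h10:5  h11:5  h12:0 — peak 5.

5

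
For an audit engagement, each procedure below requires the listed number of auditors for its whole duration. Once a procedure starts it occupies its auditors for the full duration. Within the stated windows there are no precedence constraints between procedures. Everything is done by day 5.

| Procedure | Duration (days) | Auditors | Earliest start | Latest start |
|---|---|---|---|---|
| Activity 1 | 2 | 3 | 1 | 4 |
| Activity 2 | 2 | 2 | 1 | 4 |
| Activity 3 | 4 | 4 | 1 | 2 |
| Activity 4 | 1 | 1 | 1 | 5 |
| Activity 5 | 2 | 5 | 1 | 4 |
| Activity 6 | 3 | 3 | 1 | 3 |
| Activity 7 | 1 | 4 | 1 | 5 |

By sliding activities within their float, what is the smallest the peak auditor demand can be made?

Early-start (Activity 1@1, Activity 2@1, Activity 3@1, Activity 4@1, Activity 5@1, Activity 6@1, Activity 7@1) gives peak 22: d1:22  d2:17  d3:7  d4:4  d5:0.
Shift Activity 2→3, Activity 5→4, Activity 7→5.
Schedule Activity 1@1, Activity 2@3, Activity 3@1, Activity 4@1, Activity 5@4, Activity 6@1, Activity 7@5: d1:11  d2:10  d3:9  d4:11  d5:9 — peak 11.

11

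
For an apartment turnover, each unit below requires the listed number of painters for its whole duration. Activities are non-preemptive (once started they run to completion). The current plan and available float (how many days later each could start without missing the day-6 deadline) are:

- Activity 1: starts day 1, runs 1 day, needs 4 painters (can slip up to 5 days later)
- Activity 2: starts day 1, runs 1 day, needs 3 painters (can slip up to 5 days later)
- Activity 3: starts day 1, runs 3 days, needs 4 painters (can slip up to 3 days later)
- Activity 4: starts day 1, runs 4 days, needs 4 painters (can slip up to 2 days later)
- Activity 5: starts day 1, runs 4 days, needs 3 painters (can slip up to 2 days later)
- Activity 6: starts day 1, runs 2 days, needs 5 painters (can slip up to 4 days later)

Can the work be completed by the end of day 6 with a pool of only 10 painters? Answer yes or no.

no

The minimum achievable peak is 11; 10 < 11, so no feasible schedule stays within the cap.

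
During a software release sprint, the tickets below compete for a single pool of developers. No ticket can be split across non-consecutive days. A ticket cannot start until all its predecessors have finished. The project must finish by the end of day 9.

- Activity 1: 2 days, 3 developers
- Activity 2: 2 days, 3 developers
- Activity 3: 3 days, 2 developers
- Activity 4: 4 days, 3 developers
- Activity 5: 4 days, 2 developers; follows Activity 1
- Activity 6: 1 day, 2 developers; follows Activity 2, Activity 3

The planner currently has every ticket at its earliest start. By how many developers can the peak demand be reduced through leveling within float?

6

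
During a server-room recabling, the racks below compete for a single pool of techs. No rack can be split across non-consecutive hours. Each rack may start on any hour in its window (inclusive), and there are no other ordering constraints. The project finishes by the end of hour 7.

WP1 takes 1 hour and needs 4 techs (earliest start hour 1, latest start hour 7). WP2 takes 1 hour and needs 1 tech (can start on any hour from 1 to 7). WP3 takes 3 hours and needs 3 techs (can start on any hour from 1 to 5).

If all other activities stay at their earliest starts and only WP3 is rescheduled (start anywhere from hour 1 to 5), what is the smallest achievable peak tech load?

5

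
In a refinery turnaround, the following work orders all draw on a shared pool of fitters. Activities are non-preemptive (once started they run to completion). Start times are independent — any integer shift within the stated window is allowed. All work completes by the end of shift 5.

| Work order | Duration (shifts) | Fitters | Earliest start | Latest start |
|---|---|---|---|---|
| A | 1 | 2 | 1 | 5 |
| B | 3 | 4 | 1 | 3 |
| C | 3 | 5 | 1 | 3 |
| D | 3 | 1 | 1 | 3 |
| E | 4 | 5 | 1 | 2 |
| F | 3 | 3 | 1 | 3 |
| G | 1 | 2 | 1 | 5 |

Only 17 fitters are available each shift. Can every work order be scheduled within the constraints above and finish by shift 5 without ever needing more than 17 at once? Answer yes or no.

The minimum achievable peak is 18; 17 < 18, so no feasible schedule stays within the cap.

no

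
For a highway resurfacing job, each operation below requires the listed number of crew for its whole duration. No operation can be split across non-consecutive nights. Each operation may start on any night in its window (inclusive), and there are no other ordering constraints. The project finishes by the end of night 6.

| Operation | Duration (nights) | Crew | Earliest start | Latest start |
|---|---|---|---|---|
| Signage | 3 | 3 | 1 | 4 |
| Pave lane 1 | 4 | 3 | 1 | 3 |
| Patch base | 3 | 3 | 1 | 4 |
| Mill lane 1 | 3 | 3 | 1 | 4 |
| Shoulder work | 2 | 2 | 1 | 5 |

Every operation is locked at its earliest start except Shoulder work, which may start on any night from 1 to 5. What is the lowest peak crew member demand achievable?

12

Shoulder work@1: n1:14  n2:14  n3:12  n4:3  n5:0  n6:0 → peak 14
Shoulder work@2: n1:12  n2:14  n3:14  n4:3  n5:0  n6:0 → peak 14
Shoulder work@3: n1:12  n2:12  n3:14  n4:5  n5:0  n6:0 → peak 14
Shoulder work@4: n1:12  n2:12  n3:12  n4:5  n5:2  n6:0 → peak 12
Shoulder work@5: n1:12  n2:12  n3:12  n4:3  n5:2  n6:2 → peak 12
Best is Shoulder work@4, peak 12.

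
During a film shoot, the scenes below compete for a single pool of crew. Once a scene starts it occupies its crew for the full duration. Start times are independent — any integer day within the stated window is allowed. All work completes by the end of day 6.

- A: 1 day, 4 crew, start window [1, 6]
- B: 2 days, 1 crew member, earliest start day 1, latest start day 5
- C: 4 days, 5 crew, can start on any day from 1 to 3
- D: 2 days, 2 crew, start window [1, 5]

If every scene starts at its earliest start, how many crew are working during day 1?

At early start, day 1 has: A, B, C, D.
Demand: 4 + 1 + 5 + 2 = 12.

12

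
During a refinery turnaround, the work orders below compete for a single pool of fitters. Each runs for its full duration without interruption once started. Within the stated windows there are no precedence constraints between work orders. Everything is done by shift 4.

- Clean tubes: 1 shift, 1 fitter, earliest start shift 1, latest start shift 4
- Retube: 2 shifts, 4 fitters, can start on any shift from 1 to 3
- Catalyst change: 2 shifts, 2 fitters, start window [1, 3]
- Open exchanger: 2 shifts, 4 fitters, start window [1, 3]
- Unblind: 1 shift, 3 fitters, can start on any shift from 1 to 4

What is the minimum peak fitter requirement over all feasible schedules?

Early-start (Clean tubes@1, Retube@1, Catalyst change@1, Open exchanger@1, Unblind@1) gives peak 14: s1:14  s2:10  s3:0  s4:0.
Shift Open exchanger→3, Unblind→3.
Schedule Clean tubes@1, Retube@1, Catalyst change@1, Open exchanger@3, Unblind@3: s1:7  s2:6  s3:7  s4:4 — peak 7.

7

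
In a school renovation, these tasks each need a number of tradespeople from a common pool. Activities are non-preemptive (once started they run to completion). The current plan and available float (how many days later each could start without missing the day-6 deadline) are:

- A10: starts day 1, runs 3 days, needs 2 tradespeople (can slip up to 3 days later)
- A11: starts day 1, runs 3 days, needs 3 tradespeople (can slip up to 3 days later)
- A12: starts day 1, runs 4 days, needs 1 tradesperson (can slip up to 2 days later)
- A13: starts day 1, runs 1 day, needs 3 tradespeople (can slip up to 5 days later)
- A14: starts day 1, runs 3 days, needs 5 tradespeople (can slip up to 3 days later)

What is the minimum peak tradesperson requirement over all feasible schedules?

8

Early-start (A10@1, A11@1, A12@1, A13@1, A14@1) gives peak 14: d1:14  d2:11  d3:11  d4:1  d5:0  d6:0.
Shift A13→5, A14→4.
Schedule A10@1, A11@1, A12@1, A13@5, A14@4: d1:6  d2:6  d3:6  d4:6  d5:8  d6:5 — peak 8.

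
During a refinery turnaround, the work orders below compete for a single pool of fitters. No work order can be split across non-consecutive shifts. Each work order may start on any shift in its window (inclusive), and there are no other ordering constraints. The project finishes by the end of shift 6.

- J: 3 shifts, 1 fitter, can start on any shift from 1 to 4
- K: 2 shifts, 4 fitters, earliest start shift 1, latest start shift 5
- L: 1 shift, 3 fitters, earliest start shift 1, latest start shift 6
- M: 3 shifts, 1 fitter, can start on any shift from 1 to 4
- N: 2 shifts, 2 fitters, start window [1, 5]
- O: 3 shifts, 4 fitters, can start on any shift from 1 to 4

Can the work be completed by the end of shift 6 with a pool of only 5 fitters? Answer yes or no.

no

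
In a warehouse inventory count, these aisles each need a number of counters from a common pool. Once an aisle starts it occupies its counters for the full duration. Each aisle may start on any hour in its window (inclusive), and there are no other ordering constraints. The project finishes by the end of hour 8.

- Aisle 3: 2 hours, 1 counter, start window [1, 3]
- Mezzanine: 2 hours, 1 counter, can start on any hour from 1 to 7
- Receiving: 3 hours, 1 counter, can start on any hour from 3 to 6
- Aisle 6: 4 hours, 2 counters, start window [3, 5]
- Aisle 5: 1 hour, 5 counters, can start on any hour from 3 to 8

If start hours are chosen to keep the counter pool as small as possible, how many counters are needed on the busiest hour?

Early-start (Aisle 3@1, Mezzanine@1, Receiving@3, Aisle 6@3, Aisle 5@3) gives peak 8: h1:2  h2:2  h3:8  h4:3  h5:3  h6:2  h7:0  h8:0.
Shift Aisle 5→7.
Schedule Aisle 3@1, Mezzanine@1, Receiving@3, Aisle 6@3, Aisle 5@7: h1:2  h2:2  h3:3  h4:3  h5:3  h6:2  h7:5  h8:0 — peak 5.

5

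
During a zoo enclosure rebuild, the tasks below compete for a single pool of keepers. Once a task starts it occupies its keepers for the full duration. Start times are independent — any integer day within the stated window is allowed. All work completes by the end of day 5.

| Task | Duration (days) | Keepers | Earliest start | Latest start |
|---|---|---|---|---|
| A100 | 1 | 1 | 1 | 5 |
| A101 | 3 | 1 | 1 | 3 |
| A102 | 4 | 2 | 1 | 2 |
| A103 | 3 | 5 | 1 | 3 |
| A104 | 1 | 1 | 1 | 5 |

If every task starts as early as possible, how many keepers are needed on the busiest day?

10

Early-start schedule: A100@1, A101@1, A102@1, A103@1, A104@1.
Load per day: day 1: 10, day 2: 8, day 3: 8, day 4: 2, day 5: 0.
Peak is 10.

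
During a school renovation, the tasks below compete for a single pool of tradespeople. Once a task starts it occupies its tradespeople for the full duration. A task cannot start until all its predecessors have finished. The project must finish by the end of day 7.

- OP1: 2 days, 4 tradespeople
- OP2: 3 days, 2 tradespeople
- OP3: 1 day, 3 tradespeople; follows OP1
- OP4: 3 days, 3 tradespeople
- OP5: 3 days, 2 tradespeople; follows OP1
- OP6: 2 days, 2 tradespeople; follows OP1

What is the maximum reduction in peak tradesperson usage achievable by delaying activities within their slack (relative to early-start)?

Early-start peak: d1:9  d2:9  d3:12  d4:4  d5:2  d6:0  d7:0 ⇒ 12.
Leveled (OP1@1, OP2@1, OP3@4, OP4@3, OP5@5, OP6@6): d1:6  d2:6  d3:5  d4:6  d5:5  d6:4  d7:4 ⇒ 6.
Reduction 12 − 6 = 6.

6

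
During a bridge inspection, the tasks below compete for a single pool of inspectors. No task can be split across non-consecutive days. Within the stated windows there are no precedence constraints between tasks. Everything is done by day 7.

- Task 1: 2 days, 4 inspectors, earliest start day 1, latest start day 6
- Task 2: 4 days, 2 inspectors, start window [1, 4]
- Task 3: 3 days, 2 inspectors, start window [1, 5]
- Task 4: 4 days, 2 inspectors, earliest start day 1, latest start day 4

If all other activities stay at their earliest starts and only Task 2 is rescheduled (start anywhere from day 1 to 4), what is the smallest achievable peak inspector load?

8

Task 2@1: d1:10  d2:10  d3:6  d4:4  d5:0  d6:0  d7:0 → peak 10
Task 2@2: d1:8  d2:10  d3:6  d4:4  d5:2  d6:0  d7:0 → peak 10
Task 2@3: d1:8  d2:8  d3:6  d4:4  d5:2  d6:2  d7:0 → peak 8
Task 2@4: d1:8  d2:8  d3:4  d4:4  d5:2  d6:2  d7:2 → peak 8
Best is Task 2@3, peak 8.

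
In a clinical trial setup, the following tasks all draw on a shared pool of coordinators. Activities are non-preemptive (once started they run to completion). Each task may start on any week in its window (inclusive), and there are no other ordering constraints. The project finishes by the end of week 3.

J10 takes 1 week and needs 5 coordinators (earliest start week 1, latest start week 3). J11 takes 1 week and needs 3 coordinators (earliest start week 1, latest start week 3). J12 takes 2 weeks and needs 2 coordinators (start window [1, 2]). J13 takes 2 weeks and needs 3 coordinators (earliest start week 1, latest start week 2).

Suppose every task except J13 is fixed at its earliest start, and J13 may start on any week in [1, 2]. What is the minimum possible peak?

10

J13@1: w1:13  w2:5  w3:0 → peak 13
J13@2: w1:10  w2:5  w3:3 → peak 10
Best is J13@2, peak 10.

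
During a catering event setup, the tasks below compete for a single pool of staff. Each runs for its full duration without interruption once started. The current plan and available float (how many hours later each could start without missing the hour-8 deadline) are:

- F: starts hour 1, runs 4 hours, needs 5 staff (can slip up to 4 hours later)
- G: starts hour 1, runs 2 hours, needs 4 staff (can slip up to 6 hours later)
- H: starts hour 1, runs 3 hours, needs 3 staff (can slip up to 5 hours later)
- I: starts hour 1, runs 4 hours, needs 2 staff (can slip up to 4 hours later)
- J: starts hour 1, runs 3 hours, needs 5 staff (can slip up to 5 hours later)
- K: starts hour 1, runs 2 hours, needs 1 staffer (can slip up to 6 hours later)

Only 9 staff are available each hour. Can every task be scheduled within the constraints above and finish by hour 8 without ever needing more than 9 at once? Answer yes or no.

Schedule F@1, G@1, H@3, I@5, J@6, K@3: h1:9  h2:9  h3:9  h4:9  h5:5  h6:7  h7:7  h8:7 — peak 9 ≤ 9.

yes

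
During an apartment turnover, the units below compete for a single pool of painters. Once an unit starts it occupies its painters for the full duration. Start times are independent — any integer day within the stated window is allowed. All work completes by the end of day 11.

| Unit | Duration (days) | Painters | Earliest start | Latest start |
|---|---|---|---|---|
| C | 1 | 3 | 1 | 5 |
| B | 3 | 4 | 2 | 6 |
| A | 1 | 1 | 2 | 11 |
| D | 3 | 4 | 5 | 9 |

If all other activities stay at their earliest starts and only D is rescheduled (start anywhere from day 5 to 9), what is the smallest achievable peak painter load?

D@5: d1:3  d2:5  d3:4  d4:4  d5:4  d6:4  d7:4  d8:0  d9:0  d10:0  d11:0 → peak 5
D@6: d1:3  d2:5  d3:4  d4:4  d5:0  d6:4  d7:4  d8:4  d9:0  d10:0  d11:0 → peak 5
D@7: d1:3  d2:5  d3:4  d4:4  d5:0  d6:0  d7:4  d8:4  d9:4  d10:0  d11:0 → peak 5
D@8: d1:3  d2:5  d3:4  d4:4  d5:0  d6:0  d7:0  d8:4  d9:4  d10:4  d11:0 → peak 5
D@9: d1:3  d2:5  d3:4  d4:4  d5:0  d6:0  d7:0  d8:0  d9:4  d10:4  d11:4 → peak 5
Best is D@5, peak 5.

5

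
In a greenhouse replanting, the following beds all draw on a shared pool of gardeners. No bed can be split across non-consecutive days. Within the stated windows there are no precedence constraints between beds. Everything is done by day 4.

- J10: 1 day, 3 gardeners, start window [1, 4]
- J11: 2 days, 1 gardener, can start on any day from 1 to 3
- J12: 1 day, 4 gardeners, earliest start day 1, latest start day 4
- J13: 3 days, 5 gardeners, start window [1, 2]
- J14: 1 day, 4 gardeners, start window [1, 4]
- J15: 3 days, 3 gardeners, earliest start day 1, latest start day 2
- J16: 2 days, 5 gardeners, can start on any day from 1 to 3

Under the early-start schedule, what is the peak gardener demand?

Early-start schedule: J10@1, J11@1, J12@1, J13@1, J14@1, J15@1, J16@1.
Load per day: day 1: 25, day 2: 14, day 3: 8, day 4: 0.
Peak is 25.

25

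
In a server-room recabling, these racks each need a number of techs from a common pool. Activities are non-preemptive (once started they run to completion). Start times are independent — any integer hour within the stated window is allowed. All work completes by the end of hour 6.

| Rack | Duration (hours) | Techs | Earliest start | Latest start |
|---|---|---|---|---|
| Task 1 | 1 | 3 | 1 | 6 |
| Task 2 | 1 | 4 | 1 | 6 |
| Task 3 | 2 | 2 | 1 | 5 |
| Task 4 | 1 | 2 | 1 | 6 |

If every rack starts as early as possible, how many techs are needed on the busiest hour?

11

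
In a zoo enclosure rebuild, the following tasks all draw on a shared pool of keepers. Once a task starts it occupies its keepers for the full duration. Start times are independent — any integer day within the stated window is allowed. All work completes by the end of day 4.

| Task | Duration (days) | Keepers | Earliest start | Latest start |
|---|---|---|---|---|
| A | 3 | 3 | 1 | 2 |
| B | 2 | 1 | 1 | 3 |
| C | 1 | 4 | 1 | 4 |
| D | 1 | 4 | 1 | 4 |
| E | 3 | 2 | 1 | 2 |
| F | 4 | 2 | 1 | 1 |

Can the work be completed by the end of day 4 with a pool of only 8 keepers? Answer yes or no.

no

Total keeper-days = 33; over 4 days the average is 33/4 > 8, so some day must exceed 8.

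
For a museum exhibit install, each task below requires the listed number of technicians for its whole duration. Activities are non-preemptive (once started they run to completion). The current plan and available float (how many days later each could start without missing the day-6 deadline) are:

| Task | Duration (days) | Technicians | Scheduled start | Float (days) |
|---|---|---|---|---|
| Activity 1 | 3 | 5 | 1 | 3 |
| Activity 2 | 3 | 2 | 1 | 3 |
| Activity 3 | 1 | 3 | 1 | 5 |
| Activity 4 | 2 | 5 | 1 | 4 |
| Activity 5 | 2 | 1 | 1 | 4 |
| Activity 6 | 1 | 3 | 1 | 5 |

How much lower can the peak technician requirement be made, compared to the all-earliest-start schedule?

Early-start peak: d1:19  d2:13  d3:7  d4:0  d5:0  d6:0 ⇒ 19.
Leveled (Activity 1@1, Activity 2@1, Activity 3@4, Activity 4@5, Activity 5@4, Activity 6@4): d1:7  d2:7  d3:7  d4:7  d5:6  d6:5 ⇒ 7.
Reduction 19 − 7 = 12.

12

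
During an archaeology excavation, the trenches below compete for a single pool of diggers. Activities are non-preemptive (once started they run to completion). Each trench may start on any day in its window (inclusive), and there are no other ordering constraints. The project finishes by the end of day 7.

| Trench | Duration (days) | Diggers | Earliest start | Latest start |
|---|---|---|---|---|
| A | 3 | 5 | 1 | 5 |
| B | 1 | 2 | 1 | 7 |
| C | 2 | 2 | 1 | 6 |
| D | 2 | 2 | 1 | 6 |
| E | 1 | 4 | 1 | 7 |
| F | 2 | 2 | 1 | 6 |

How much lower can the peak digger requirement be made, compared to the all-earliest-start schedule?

11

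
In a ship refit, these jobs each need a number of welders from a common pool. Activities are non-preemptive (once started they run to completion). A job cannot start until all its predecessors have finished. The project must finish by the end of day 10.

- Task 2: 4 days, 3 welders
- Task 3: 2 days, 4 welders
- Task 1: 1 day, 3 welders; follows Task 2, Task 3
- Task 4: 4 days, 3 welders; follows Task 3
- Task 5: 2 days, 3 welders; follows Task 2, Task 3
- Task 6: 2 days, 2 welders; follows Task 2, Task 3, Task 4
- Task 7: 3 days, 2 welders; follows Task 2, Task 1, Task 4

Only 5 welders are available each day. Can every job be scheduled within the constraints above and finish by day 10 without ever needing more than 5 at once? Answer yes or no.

no

Total welder-days = 51; over 10 days the average is 51/10 > 5, so some day must exceed 5.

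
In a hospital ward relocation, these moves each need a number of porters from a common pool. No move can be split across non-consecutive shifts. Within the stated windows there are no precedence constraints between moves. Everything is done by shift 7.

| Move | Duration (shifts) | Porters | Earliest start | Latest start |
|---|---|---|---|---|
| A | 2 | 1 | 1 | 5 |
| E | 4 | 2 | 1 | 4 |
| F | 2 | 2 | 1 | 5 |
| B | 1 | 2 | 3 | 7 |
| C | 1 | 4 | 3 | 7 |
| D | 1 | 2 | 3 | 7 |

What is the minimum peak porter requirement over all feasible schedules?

4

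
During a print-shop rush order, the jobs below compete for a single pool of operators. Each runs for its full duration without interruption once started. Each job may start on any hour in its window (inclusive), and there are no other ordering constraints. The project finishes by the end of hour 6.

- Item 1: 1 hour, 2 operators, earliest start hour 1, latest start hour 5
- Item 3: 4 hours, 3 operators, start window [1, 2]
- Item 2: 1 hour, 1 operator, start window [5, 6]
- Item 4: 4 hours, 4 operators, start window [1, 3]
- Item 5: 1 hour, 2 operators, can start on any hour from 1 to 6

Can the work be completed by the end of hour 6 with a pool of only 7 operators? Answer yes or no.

Schedule Item 1@1, Item 3@1, Item 2@5, Item 4@2, Item 5@1: h1:7  h2:7  h3:7  h4:7  h5:5  h6:0 — peak 7 ≤ 7.

yes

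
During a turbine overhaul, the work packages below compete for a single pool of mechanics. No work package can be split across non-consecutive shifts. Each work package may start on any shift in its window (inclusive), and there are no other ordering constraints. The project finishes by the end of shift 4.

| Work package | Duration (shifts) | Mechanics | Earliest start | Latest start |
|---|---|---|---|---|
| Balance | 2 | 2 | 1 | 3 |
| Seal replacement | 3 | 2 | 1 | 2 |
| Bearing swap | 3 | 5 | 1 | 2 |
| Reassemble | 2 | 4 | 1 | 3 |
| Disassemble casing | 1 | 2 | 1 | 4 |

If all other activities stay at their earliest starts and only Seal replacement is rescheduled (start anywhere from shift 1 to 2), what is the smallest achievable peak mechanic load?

13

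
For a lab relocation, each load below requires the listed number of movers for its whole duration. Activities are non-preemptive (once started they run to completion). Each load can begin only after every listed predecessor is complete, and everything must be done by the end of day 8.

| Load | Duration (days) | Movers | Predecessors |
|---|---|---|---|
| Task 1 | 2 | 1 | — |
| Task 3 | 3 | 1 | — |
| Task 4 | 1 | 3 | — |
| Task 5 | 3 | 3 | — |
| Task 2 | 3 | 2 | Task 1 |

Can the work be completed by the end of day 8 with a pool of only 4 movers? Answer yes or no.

yes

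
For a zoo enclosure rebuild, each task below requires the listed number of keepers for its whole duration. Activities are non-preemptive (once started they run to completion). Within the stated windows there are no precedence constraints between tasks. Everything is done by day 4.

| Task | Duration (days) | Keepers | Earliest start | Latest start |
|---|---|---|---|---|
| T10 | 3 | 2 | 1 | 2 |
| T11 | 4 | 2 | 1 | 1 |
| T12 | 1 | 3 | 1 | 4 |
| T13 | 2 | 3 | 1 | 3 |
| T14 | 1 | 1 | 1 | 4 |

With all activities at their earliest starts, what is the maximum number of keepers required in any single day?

11

Early-start schedule: T10@1, T11@1, T12@1, T13@1, T14@1.
Load per day: day 1: 11, day 2: 7, day 3: 4, day 4: 2.
Peak is 11.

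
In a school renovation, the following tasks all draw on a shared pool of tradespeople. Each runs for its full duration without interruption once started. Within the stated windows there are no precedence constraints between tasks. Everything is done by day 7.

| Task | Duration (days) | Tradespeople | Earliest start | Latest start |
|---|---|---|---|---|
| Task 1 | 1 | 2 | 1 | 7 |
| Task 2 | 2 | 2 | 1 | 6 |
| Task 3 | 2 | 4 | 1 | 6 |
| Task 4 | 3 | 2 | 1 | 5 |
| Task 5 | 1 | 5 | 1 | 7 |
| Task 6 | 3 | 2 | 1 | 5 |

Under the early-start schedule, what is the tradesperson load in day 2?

10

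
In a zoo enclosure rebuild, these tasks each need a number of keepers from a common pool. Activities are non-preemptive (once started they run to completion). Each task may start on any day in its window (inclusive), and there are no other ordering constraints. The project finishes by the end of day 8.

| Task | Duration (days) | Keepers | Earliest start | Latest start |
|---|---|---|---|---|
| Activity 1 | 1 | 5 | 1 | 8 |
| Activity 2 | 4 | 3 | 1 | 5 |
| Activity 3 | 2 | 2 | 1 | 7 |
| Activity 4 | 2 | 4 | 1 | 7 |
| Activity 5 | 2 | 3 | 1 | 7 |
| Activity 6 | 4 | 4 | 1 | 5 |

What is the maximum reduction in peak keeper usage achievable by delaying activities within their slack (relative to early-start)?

Early-start peak: d1:21  d2:16  d3:7  d4:7  d5:0  d6:0  d7:0  d8:0 ⇒ 21.
Leveled (Activity 1@1, Activity 2@2, Activity 3@1, Activity 4@3, Activity 5@6, Activity 6@5): d1:7  d2:5  d3:7  d4:7  d5:7  d6:7  d7:7  d8:4 ⇒ 7.
Reduction 21 − 7 = 14.

14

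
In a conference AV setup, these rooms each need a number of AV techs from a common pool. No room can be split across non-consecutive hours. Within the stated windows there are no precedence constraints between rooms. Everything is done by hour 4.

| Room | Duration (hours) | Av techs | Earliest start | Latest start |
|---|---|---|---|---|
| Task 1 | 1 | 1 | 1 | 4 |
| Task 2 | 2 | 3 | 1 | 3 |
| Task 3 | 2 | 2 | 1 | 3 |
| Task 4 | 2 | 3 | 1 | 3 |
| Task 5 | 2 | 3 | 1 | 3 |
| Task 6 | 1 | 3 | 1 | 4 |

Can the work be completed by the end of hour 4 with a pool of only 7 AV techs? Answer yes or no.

no

The minimum achievable peak is 8; 7 < 8, so no feasible schedule stays within the cap.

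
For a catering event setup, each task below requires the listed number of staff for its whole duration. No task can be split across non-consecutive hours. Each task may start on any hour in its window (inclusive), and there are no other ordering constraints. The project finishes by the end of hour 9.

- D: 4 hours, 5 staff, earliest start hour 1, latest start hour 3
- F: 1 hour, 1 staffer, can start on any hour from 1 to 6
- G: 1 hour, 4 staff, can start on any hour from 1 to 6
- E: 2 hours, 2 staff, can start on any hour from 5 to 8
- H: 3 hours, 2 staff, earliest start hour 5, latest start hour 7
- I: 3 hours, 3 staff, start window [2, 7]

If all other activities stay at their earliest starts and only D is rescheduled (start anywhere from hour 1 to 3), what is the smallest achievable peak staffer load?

D@1: h1:10  h2:8  h3:8  h4:8  h5:4  h6:4  h7:2  h8:0  h9:0 → peak 10
D@2: h1:5  h2:8  h3:8  h4:8  h5:9  h6:4  h7:2  h8:0  h9:0 → peak 9
D@3: h1:5  h2:3  h3:8  h4:8  h5:9  h6:9  h7:2  h8:0  h9:0 → peak 9
Best is D@2, peak 9.

9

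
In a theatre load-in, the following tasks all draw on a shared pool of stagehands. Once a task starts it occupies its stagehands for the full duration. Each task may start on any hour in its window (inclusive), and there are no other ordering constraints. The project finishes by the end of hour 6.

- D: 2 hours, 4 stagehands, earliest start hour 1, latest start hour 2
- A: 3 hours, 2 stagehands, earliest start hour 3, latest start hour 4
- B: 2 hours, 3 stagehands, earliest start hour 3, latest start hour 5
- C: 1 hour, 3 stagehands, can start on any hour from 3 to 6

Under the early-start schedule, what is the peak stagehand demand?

Early-start schedule: D@1, A@3, B@3, C@3.
Load per hour: hour 1: 4, hour 2: 4, hour 3: 8, hour 4: 5, hour 5: 2, hour 6: 0.
Peak is 8.

8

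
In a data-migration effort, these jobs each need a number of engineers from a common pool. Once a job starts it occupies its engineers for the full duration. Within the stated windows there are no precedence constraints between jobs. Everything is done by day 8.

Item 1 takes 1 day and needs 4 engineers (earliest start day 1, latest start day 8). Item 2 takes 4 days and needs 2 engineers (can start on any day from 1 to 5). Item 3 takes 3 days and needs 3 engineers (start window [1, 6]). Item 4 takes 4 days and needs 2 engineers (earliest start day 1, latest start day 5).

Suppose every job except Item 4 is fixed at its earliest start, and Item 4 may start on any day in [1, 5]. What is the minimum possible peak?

9

Item 4@1: d1:11  d2:7  d3:7  d4:4  d5:0  d6:0  d7:0  d8:0 → peak 11
Item 4@2: d1:9  d2:7  d3:7  d4:4  d5:2  d6:0  d7:0  d8:0 → peak 9
Item 4@3: d1:9  d2:5  d3:7  d4:4  d5:2  d6:2  d7:0  d8:0 → peak 9
Item 4@4: d1:9  d2:5  d3:5  d4:4  d5:2  d6:2  d7:2  d8:0 → peak 9
Item 4@5: d1:9  d2:5  d3:5  d4:2  d5:2  d6:2  d7:2  d8:2 → peak 9
Best is Item 4@2, peak 9.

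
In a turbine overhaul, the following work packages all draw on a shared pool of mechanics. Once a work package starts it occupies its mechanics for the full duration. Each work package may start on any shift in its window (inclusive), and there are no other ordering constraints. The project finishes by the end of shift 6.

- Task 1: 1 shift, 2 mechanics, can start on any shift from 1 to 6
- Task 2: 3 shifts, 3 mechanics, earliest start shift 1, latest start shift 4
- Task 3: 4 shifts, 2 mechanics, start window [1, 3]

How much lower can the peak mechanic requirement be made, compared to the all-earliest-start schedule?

2

Early-start peak: s1:7  s2:5  s3:5  s4:2  s5:0  s6:0 ⇒ 7.
Leveled (Task 1@1, Task 2@1, Task 3@2): s1:5  s2:5  s3:5  s4:2  s5:2  s6:0 ⇒ 5.
Reduction 7 − 5 = 2.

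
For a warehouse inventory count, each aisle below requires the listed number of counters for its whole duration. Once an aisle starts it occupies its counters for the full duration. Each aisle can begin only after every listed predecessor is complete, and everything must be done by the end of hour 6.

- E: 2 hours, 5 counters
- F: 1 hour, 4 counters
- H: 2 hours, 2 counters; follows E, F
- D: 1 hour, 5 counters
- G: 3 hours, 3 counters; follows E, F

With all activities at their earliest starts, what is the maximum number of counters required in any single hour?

Early-start schedule: E@1, F@1, H@3, D@1, G@3.
Load per hour: hour 1: 14, hour 2: 5, hour 3: 5, hour 4: 5, hour 5: 3, hour 6: 0.
Peak is 14.

14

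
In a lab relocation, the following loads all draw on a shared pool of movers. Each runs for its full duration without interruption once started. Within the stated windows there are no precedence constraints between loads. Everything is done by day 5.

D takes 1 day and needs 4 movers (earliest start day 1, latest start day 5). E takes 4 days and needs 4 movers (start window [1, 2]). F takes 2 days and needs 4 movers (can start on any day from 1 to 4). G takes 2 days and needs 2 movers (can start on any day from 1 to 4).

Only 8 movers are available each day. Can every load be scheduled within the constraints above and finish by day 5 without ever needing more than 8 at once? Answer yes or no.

Schedule D@1, E@1, F@2, G@4: d1:8  d2:8  d3:8  d4:6  d5:2 — peak 8 ≤ 8.

yes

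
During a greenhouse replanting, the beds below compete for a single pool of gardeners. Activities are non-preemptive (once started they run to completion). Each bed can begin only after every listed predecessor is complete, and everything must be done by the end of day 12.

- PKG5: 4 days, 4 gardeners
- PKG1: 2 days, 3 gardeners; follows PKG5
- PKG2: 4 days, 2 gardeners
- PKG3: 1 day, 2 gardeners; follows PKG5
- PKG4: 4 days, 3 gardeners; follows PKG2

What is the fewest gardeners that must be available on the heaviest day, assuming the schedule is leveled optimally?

5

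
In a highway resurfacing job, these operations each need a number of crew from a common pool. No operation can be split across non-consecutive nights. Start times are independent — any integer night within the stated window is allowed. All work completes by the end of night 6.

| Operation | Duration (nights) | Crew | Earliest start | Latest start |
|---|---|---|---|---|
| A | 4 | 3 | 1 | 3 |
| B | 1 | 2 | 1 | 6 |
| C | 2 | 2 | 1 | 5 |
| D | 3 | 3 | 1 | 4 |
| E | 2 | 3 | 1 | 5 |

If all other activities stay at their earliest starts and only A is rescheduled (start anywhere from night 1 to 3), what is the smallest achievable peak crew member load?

A@1: n1:13  n2:11  n3:6  n4:3  n5:0  n6:0 → peak 13
A@2: n1:10  n2:11  n3:6  n4:3  n5:3  n6:0 → peak 11
A@3: n1:10  n2:8  n3:6  n4:3  n5:3  n6:3 → peak 10
Best is A@3, peak 10.

10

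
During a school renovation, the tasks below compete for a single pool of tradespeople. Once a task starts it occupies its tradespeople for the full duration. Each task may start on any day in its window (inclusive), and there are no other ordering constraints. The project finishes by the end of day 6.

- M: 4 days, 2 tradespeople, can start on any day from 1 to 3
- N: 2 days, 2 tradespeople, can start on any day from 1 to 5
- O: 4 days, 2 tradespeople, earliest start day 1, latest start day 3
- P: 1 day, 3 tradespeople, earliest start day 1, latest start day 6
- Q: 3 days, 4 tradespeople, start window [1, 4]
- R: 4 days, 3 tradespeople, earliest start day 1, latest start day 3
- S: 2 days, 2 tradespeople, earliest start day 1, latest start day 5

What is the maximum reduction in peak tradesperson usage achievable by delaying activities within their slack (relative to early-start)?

Early-start peak: d1:18  d2:15  d3:11  d4:7  d5:0  d6:0 ⇒ 18.
Leveled (M@1, N@1, O@1, P@1, Q@2, R@3, S@5): d1:9  d2:10  d3:11  d4:11  d5:5  d6:5 ⇒ 11.
Reduction 18 − 11 = 7.

7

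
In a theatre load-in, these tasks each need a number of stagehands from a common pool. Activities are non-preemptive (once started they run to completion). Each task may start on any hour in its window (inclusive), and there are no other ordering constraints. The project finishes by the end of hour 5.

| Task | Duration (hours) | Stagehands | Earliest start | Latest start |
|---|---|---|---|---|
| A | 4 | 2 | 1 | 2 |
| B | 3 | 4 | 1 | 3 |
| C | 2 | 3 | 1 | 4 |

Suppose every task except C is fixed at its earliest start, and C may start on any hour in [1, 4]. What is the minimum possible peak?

C@1: h1:9  h2:9  h3:6  h4:2  h5:0 → peak 9
C@2: h1:6  h2:9  h3:9  h4:2  h5:0 → peak 9
C@3: h1:6  h2:6  h3:9  h4:5  h5:0 → peak 9
C@4: h1:6  h2:6  h3:6  h4:5  h5:3 → peak 6
Best is C@4, peak 6.

6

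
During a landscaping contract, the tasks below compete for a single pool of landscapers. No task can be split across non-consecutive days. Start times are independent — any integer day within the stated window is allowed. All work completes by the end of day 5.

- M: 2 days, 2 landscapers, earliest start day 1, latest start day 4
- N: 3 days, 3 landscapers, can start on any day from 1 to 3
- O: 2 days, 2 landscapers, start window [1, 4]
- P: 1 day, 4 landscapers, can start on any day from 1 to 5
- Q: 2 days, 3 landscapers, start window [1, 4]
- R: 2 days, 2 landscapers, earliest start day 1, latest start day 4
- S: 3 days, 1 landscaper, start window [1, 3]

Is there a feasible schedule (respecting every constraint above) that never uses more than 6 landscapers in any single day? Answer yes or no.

Total landscaper-days = 34; over 5 days the average is 34/5 > 6, so some day must exceed 6.

no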